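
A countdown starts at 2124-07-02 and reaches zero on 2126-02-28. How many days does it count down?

Jul 2, 2124 → Jul 2, 2125: 365 days.
Jul 2, 2125 → Aug 2, 2125: 31 days (July has 31).
Aug 2, 2125 → Sep 2, 2125: 31 days (August has 31).
Sep 2, 2125 → Oct 2, 2125: 30 days (September has 30).
Oct 2, 2125 → Nov 2, 2125: 31 days (October has 31).
Nov 2, 2125 → Dec 2, 2125: 30 days (November has 30).
Dec 2, 2125 → Jan 2, 2126: 31 days (December has 31).
Jan 2, 2126 → Feb 2, 2126: 31 days (January has 31).
Feb 2, 2126 → Feb 28, 2126: 26 days.
Total: 606 days.

606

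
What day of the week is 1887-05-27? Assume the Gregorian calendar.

Friday

Doomsday rule: the anchor day for the 1800s is Friday. For year 87: 87÷12 = 7 r 3, and 3÷4 = 0, so 7+3+0 = 10.
Friday + 10 ≡ Monday — that's 1887's doomsday.
In May the doomsday date is May 9.
May 27 is 18 days after May 9; 18 mod 7 = 4, so Monday + 4 = Friday.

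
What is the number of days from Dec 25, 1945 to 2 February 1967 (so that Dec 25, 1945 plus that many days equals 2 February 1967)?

Dec 25, 1945 → Dec 25, 1946: 365 days.
Dec 25, 1946 → Dec 25, 1947: 365 days.
Dec 25, 1947 → Dec 25, 1948: 366 days (Feb 29, 1948 is in that span).
Dec 25, 1948 → Dec 25, 1949: 365 days.
Dec 25, 1949 → Dec 25, 1950: 365 days.
Dec 25, 1950 → Dec 25, 1951: 365 days.
Dec 25, 1951 → Dec 25, 1952: 366 days (Feb 29, 1952 is in that span).
Dec 25, 1952 → Dec 25, 1953: 365 days.
Dec 25, 1953 → Dec 25, 1954: 365 days.
Dec 25, 1954 → Dec 25, 1955: 365 days.
Dec 25, 1955 → Dec 25, 1956: 366 days (Feb 29, 1956 is in that span).
Dec 25, 1956 → Dec 25, 1957: 365 days.
Dec 25, 1957 → Dec 25, 1958: 365 days.
Dec 25, 1958 → Dec 25, 1959: 365 days.
Dec 25, 1959 → Dec 25, 1960: 366 days (Feb 29, 1960 is in that span).
Dec 25, 1960 → Dec 25, 1961: 365 days.
Dec 25, 1961 → Dec 25, 1962: 365 days.
Dec 25, 1962 → Dec 25, 1963: 365 days.
Dec 25, 1963 → Dec 25, 1964: 366 days (Feb 29, 1964 is in that span).
Dec 25, 1964 → Dec 25, 1965: 365 days.
Dec 25, 1965 → Dec 25, 1966: 365 days.
Dec 25, 1966 → Jan 25, 1967: 31 days (December has 31).
Jan 25, 1967 → Feb 2, 1967: 8 days.
Total: 7709 days.

7709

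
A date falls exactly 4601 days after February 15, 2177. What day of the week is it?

Feb 15, 2177 is a Saturday.
4601 mod 7 = 2, so 4601 days after a Saturday is Saturday + 2 = Monday.

Monday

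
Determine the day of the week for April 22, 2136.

Sunday

Doomsday rule: the anchor day for the 2100s is Sunday. For year 36: 36÷12 = 3 r 0, and 0÷4 = 0, so 3+0+0 = 3.
Sunday + 3 ≡ Wednesday — that's 2136's doomsday.
In April the doomsday date is Apr 4.
Apr 22 is 18 days after Apr 4; 18 mod 7 = 4, so Wednesday + 4 = Sunday.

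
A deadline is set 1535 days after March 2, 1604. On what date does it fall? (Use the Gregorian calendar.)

May 15, 1608

+365 (one year) → Mar 2, 1605 (1170 left).
+365 (one year) → Mar 2, 1606 (805 left).
+365 (one year) → Mar 2, 1607 (440 left).
+366 (one year; includes Feb 29, 1608) → Mar 2, 1608 (74 left).
Mar has 31 days: +30 → Apr 1, 1608 (44 left).
Apr has 30 days: +30 → May 1, 1608 (14 left).
+14 → May 15, 1608.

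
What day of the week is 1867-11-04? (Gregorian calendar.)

Doomsday rule: the anchor day for the 1800s is Friday. For year 67: 67÷12 = 5 r 7, and 7÷4 = 1, so 5+7+1 = 13.
Friday + 13 ≡ Thursday — that's 1867's doomsday.
In November the doomsday date is Nov 7.
Nov 4 is 3 days before Nov 7; 3 mod 7 = 3, so Thursday − 3 = Monday.

Monday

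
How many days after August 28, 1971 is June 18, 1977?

Aug 28, 1971 → Aug 28, 1972: 366 days (Feb 29, 1972 is in that span).
Aug 28, 1972 → Aug 28, 1973: 365 days.
Aug 28, 1973 → Aug 28, 1974: 365 days.
Aug 28, 1974 → Aug 28, 1975: 365 days.
Aug 28, 1975 → Aug 28, 1976: 366 days (Feb 29, 1976 is in that span).
Aug 28, 1976 → Sep 28, 1976: 31 days (August has 31).
Sep 28, 1976 → Oct 28, 1976: 30 days (September has 30).
Oct 28, 1976 → Nov 28, 1976: 31 days (October has 31).
Nov 28, 1976 → Dec 28, 1976: 30 days (November has 30).
Dec 28, 1976 → Jan 28, 1977: 31 days (December has 31).
Jan 28, 1977 → Feb 28, 1977: 31 days (January has 31).
Feb 28, 1977 → Mar 28, 1977: 28 days (February has 28).
Mar 28, 1977 → Apr 28, 1977: 31 days (March has 31).
Apr 28, 1977 → May 28, 1977: 30 days (April has 30).
May 28, 1977 → Jun 18, 1977: 21 days.
Total: 2121 days.

2121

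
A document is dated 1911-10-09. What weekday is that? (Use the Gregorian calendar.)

Monday

Doomsday rule: the anchor day for the 1900s is Wednesday. For year 11: 11÷12 = 0 r 11, and 11÷4 = 2, so 0+11+2 = 13.
Wednesday + 13 ≡ Tuesday — that's 1911's doomsday.
In October the doomsday date is Oct 10.
Oct 9 is 1 day before Oct 10; 1 mod 7 = 1, so Tuesday − 1 = Monday.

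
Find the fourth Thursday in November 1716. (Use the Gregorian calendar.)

November 1, 1716 is a Sunday.
The first Thursday is therefore November 5 (4 days later).
The fourth Thursday is 5 + 3×7 = November 26.

November 26, 1716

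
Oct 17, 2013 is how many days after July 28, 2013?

Jul 28, 2013 → Aug 28, 2013: 31 days (July has 31).
Aug 28, 2013 → Sep 28, 2013: 31 days (August has 31).
Sep 28, 2013 → Oct 17, 2013: 19 days.
Total: 81 days.

81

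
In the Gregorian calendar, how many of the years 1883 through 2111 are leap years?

55

Multiples of 4 in [1883,2111]: 57.
Of those, multiples of 100: 3 (not leap unless ÷400).
Multiples of 400: 1.
Leap years = 57 − 3 + 1 = 55.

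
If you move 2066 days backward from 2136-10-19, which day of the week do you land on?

Oct 19, 2136 is a Friday.
2066 mod 7 = 1, so 2066 days before a Friday is Friday − 1 = Thursday.

Thursday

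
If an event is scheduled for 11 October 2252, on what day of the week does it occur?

Monday

Doomsday rule: the anchor day for the 2200s is Friday. For year 52: 52÷12 = 4 r 4, and 4÷4 = 1, so 4+4+1 = 9.
Friday + 9 ≡ Sunday — that's 2252's doomsday.
In October the doomsday date is Oct 10.
Oct 11 is 1 day after Oct 10; 1 mod 7 = 1, so Sunday + 1 = Monday.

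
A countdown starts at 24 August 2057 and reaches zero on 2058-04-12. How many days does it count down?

231

Aug 24, 2057 → Sep 24, 2057: 31 days (August has 31).
Sep 24, 2057 → Oct 24, 2057: 30 days (September has 30).
Oct 24, 2057 → Nov 24, 2057: 31 days (October has 31).
Nov 24, 2057 → Dec 24, 2057: 30 days (November has 30).
Dec 24, 2057 → Jan 24, 2058: 31 days (December has 31).
Jan 24, 2058 → Feb 24, 2058: 31 days (January has 31).
Feb 24, 2058 → Mar 24, 2058: 28 days (February has 28).
Mar 24, 2058 → Apr 12, 2058: 19 days.
Total: 231 days.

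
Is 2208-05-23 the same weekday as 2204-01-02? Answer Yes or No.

From Jan 2, 2204 to May 23, 2208 is 1603 days.
1603 mod 7 = 0, so they are the same weekday.
(Jan 2, 2204 is a Monday; May 23, 2208 is a Monday.)

Yes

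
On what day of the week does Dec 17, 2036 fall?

Doomsday rule: the anchor day for the 2000s is Tuesday. For year 36: 36÷12 = 3 r 0, and 0÷4 = 0, so 3+0+0 = 3.
Tuesday + 3 ≡ Friday — that's 2036's doomsday.
In December the doomsday date is Dec 12.
Dec 17 is 5 days after Dec 12; 5 mod 7 = 5, so Friday + 5 = Wednesday.

Wednesday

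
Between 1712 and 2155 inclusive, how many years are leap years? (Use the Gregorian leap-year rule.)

108

Multiples of 4 in [1712,2155]: 111.
Of those, multiples of 100: 4 (not leap unless ÷400).
Multiples of 400: 1.
Leap years = 111 − 4 + 1 = 108.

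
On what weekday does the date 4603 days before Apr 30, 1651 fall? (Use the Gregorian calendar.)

Apr 30, 1651 is a Sunday.
4603 mod 7 = 4, so 4603 days before a Sunday is Sunday − 4 = Wednesday.

Wednesday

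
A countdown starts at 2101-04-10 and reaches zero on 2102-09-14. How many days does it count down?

522

Apr 10, 2101 → Apr 10, 2102: 365 days.
Apr 10, 2102 → May 10, 2102: 30 days (April has 30).
May 10, 2102 → Jun 10, 2102: 31 days (May has 31).
Jun 10, 2102 → Jul 10, 2102: 30 days (June has 30).
Jul 10, 2102 → Aug 10, 2102: 31 days (July has 31).
Aug 10, 2102 → Sep 10, 2102: 31 days (August has 31).
Sep 10, 2102 → Sep 14, 2102: 4 days.
Total: 522 days.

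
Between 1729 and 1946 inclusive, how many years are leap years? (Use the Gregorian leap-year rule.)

52

Multiples of 4 in [1729,1946]: 54.
Of those, multiples of 100: 2 (not leap unless ÷400).
Multiples of 400: 0.
Leap years = 54 − 2 + 0 = 52.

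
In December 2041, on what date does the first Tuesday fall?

December 1, 2041 is a Sunday.
The first Tuesday is therefore December 3 (2 days later).

December 3, 2041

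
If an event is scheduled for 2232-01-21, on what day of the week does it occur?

Saturday

Doomsday rule: the anchor day for the 2200s is Friday. For year 32: 32÷12 = 2 r 8, and 8÷4 = 2, so 2+8+2 = 12.
Friday + 12 ≡ Wednesday — that's 2232's doomsday.
In January the doomsday date is Jan 4 (2232 is a leap year (divisible by 4)).
Jan 21 is 17 days after Jan 4; 17 mod 7 = 3, so Wednesday + 3 = Saturday.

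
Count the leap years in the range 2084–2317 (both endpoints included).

56

Multiples of 4 in [2084,2317]: 59.
Of those, multiples of 100: 3 (not leap unless ÷400).
Multiples of 400: 0.
Leap years = 59 − 3 + 0 = 56.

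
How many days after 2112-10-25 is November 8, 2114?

744

Oct 25, 2112 → Oct 25, 2113: 365 days.
Oct 25, 2113 → Nov 25, 2113: 31 days (October has 31).
Nov 25, 2113 → Dec 25, 2113: 30 days (November has 30).
Dec 25, 2113 → Jan 25, 2114: 31 days (December has 31).
Jan 25, 2114 → Feb 25, 2114: 31 days (January has 31).
Feb 25, 2114 → Mar 25, 2114: 28 days (February has 28).
Mar 25, 2114 → Apr 25, 2114: 31 days (March has 31).
Apr 25, 2114 → May 25, 2114: 30 days (April has 30).
May 25, 2114 → Jun 25, 2114: 31 days (May has 31).
Jun 25, 2114 → Jul 25, 2114: 30 days (June has 30).
Jul 25, 2114 → Aug 25, 2114: 31 days (July has 31).
Aug 25, 2114 → Sep 25, 2114: 31 days (August has 31).
Sep 25, 2114 → Oct 25, 2114: 30 days (September has 30).
Oct 25, 2114 → Nov 8, 2114: 14 days.
Total: 744 days.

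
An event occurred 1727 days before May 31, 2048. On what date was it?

September 8, 2043

−366 (one year; includes Feb 29, 2048) → May 31, 2047 (1361 left).
−365 (one year) → May 31, 2046 (996 left).
−365 (one year) → May 31, 2045 (631 left).
−365 (one year) → May 31, 2044 (266 left).
−31 → Apr 30, 2044 (end of Apr, 30 days; 235 left).
−30 → Mar 31, 2044 (end of Mar, 31 days; 205 left).
−31 → Feb 29, 2044 (end of Feb, 29 days; 174 left).
−29 → Jan 31, 2044 (end of Jan, 31 days; 145 left).
−31 → Dec 31, 2043 (end of Dec, 31 days; 114 left).
−31 → Nov 30, 2043 (end of Nov, 30 days; 83 left).
−30 → Oct 31, 2043 (end of Oct, 31 days; 53 left).
−31 → Sep 30, 2043 (end of Sep, 30 days; 22 left).
−22 → Sep 8, 2043.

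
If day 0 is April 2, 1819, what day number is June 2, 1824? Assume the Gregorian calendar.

Apr 2, 1819 → Apr 2, 1820: 366 days (Feb 29, 1820 is in that span).
Apr 2, 1820 → Apr 2, 1821: 365 days.
Apr 2, 1821 → Apr 2, 1822: 365 days.
Apr 2, 1822 → Apr 2, 1823: 365 days.
Apr 2, 1823 → Apr 2, 1824: 366 days (Feb 29, 1824 is in that span).
Apr 2, 1824 → May 2, 1824: 30 days (April has 30).
May 2, 1824 → Jun 2, 1824: 31 days.
Total: 1888 days.

1888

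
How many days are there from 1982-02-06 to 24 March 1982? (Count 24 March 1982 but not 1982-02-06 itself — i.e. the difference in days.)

46

Feb 6, 1982 → Mar 6, 1982: 28 days (February has 28).
Mar 6, 1982 → Mar 24, 1982: 18 days.
Total: 46 days.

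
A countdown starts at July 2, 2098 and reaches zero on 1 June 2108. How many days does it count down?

Jul 2, 2098 → Jul 2, 2099: 365 days.
Jul 2, 2099 → Jul 2, 2100: 365 days.
Jul 2, 2100 → Jul 2, 2101: 365 days.
Jul 2, 2101 → Jul 2, 2102: 365 days.
Jul 2, 2102 → Jul 2, 2103: 365 days.
Jul 2, 2103 → Jul 2, 2104: 366 days (Feb 29, 2104 is in that span).
Jul 2, 2104 → Jul 2, 2105: 365 days.
Jul 2, 2105 → Jul 2, 2106: 365 days.
Jul 2, 2106 → Jul 2, 2107: 365 days.
Jul 2, 2107 → Aug 2, 2107: 31 days (July has 31).
Aug 2, 2107 → Sep 2, 2107: 31 days (August has 31).
Sep 2, 2107 → Oct 2, 2107: 30 days (September has 30).
Oct 2, 2107 → Nov 2, 2107: 31 days (October has 31).
Nov 2, 2107 → Dec 2, 2107: 30 days (November has 30).
Dec 2, 2107 → Jan 2, 2108: 31 days (December has 31).
Jan 2, 2108 → Feb 2, 2108: 31 days (January has 31).
Feb 2, 2108 → Mar 2, 2108: 29 days (February has 29).
Mar 2, 2108 → Apr 2, 2108: 31 days (March has 31).
Apr 2, 2108 → May 2, 2108: 30 days (April has 30).
May 2, 2108 → Jun 1, 2108: 30 days.
Total: 3621 days.

3621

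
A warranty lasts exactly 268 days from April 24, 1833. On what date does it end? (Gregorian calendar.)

Apr has 30 days: +7 → May 1, 1833 (261 left).
May has 31 days: +31 → Jun 1, 1833 (230 left).
Jun has 30 days: +30 → Jul 1, 1833 (200 left).
Jul has 31 days: +31 → Aug 1, 1833 (169 left).
Aug has 31 days: +31 → Sep 1, 1833 (138 left).
Sep has 30 days: +30 → Oct 1, 1833 (108 left).
Oct has 31 days: +31 → Nov 1, 1833 (77 left).
Nov has 30 days: +30 → Dec 1, 1833 (47 left).
Dec has 31 days: +31 → Jan 1, 1834 (16 left).
+16 → Jan 17, 1834.

January 17, 1834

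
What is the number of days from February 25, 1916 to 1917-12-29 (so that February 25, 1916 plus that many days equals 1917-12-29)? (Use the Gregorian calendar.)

Feb 25, 1916 → Feb 25, 1917: 366 days (Feb 29, 1916 is in that span).
Feb 25, 1917 → Mar 25, 1917: 28 days (February has 28).
Mar 25, 1917 → Apr 25, 1917: 31 days (March has 31).
Apr 25, 1917 → May 25, 1917: 30 days (April has 30).
May 25, 1917 → Jun 25, 1917: 31 days (May has 31).
Jun 25, 1917 → Jul 25, 1917: 30 days (June has 30).
Jul 25, 1917 → Aug 25, 1917: 31 days (July has 31).
Aug 25, 1917 → Sep 25, 1917: 31 days (August has 31).
Sep 25, 1917 → Oct 25, 1917: 30 days (September has 30).
Oct 25, 1917 → Nov 25, 1917: 31 days (October has 31).
Nov 25, 1917 → Dec 25, 1917: 30 days (November has 30).
Dec 25, 1917 → Dec 29, 1917: 4 days.
Total: 673 days.

673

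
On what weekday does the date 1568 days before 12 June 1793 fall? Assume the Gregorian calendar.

Wednesday

First find the weekday of Jun 12, 1793. Doomsday rule: the anchor day for the 1700s is Sunday. For year 93: 93÷12 = 7 r 9, and 9÷4 = 2, so 7+9+2 = 18.
Sunday + 18 ≡ Thursday — that's 1793's doomsday.
In June the doomsday date is Jun 6.
Jun 12 is 6 days after Jun 6; 6 mod 7 = 6, so Thursday + 6 = Wednesday.
1568 mod 7 = 0, so 1568 days before a Wednesday is Wednesday − 0 = Wednesday.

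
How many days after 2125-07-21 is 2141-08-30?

Jul 21, 2125 → Jul 21, 2126: 365 days.
Jul 21, 2126 → Jul 21, 2127: 365 days.
Jul 21, 2127 → Jul 21, 2128: 366 days (Feb 29, 2128 is in that span).
Jul 21, 2128 → Jul 21, 2129: 365 days.
Jul 21, 2129 → Jul 21, 2130: 365 days.
Jul 21, 2130 → Jul 21, 2131: 365 days.
Jul 21, 2131 → Jul 21, 2132: 366 days (Feb 29, 2132 is in that span).
Jul 21, 2132 → Jul 21, 2133: 365 days.
Jul 21, 2133 → Jul 21, 2134: 365 days.
Jul 21, 2134 → Jul 21, 2135: 365 days.
Jul 21, 2135 → Jul 21, 2136: 366 days (Feb 29, 2136 is in that span).
Jul 21, 2136 → Jul 21, 2137: 365 days.
Jul 21, 2137 → Jul 21, 2138: 365 days.
Jul 21, 2138 → Jul 21, 2139: 365 days.
Jul 21, 2139 → Jul 21, 2140: 366 days (Feb 29, 2140 is in that span).
Jul 21, 2140 → Jul 21, 2141: 365 days.
Jul 21, 2141 → Aug 21, 2141: 31 days (July has 31).
Aug 21, 2141 → Aug 30, 2141: 9 days.
Total: 5884 days.

5884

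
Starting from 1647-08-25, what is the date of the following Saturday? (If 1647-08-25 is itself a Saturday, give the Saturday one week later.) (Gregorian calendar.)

August 31, 1647

Aug 25, 1647 is a Sunday.
From Sunday to the next Saturday is 6 days.
Aug 25, 1647 + 6 = Aug 31, 1647.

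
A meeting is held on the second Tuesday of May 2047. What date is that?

May 14, 2047

May 1, 2047 is a Wednesday.
The first Tuesday is therefore May 7 (6 days later).
The second Tuesday is 7 + 1×7 = May 14.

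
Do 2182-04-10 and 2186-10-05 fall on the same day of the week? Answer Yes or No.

From Apr 10, 2182 to Oct 5, 2186 is 1639 days.
1639 mod 7 = 1, so they are different weekdays.
(Apr 10, 2182 is a Wednesday; Oct 5, 2186 is a Thursday.)

No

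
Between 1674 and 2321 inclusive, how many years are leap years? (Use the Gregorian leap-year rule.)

156

Multiples of 4 in [1674,2321]: 162.
Of those, multiples of 100: 7 (not leap unless ÷400).
Multiples of 400: 1.
Leap years = 162 − 7 + 1 = 156.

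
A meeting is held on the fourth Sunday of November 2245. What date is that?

November 23, 2245

November 1, 2245 is a Saturday.
The first Sunday is therefore November 2 (1 days later).
The fourth Sunday is 2 + 3×7 = November 23.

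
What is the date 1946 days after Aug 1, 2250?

+365 (one year) → Aug 1, 2251 (1581 left).
+366 (one year; includes Feb 29, 2252) → Aug 1, 2252 (1215 left).
+365 (one year) → Aug 1, 2253 (850 left).
+365 (one year) → Aug 1, 2254 (485 left).
+365 (one year) → Aug 1, 2255 (120 left).
Aug has 31 days: +31 → Sep 1, 2255 (89 left).
Sep has 30 days: +30 → Oct 1, 2255 (59 left).
Oct has 31 days: +31 → Nov 1, 2255 (28 left).
+28 → Nov 29, 2255.

November 29, 2255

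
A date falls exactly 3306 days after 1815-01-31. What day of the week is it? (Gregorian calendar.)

Jan 31, 1815 is a Tuesday.
3306 mod 7 = 2, so 3306 days after a Tuesday is Tuesday + 2 = Thursday.

Thursday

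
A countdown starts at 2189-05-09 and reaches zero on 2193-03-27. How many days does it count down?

1418

May 9, 2189 → May 9, 2190: 365 days.
May 9, 2190 → May 9, 2191: 365 days.
May 9, 2191 → May 9, 2192: 366 days (Feb 29, 2192 is in that span).
May 9, 2192 → Jun 9, 2192: 31 days (May has 31).
Jun 9, 2192 → Jul 9, 2192: 30 days (June has 30).
Jul 9, 2192 → Aug 9, 2192: 31 days (July has 31).
Aug 9, 2192 → Sep 9, 2192: 31 days (August has 31).
Sep 9, 2192 → Oct 9, 2192: 30 days (September has 30).
Oct 9, 2192 → Nov 9, 2192: 31 days (October has 31).
Nov 9, 2192 → Dec 9, 2192: 30 days (November has 30).
Dec 9, 2192 → Jan 9, 2193: 31 days (December has 31).
Jan 9, 2193 → Feb 9, 2193: 31 days (January has 31).
Feb 9, 2193 → Mar 9, 2193: 28 days (February has 28).
Mar 9, 2193 → Mar 27, 2193: 18 days.
Total: 1418 days.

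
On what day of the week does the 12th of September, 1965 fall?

Sunday

Doomsday rule: the anchor day for the 1900s is Wednesday. For year 65: 65÷12 = 5 r 5, and 5÷4 = 1, so 5+5+1 = 11.
Wednesday + 11 ≡ Sunday — that's 1965's doomsday.
In September the doomsday date is Sep 5.
Sep 12 is 7 days after Sep 5; 7 mod 7 = 0, so Sunday + 0 = Sunday.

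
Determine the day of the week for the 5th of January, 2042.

Sunday

Doomsday rule: the anchor day for the 2000s is Tuesday. For year 42: 42÷12 = 3 r 6, and 6÷4 = 1, so 3+6+1 = 10.
Tuesday + 10 ≡ Friday — that's 2042's doomsday.
In January the doomsday date is Jan 3 (2042 is not a leap year).
Jan 5 is 2 days after Jan 3; 2 mod 7 = 2, so Friday + 2 = Sunday.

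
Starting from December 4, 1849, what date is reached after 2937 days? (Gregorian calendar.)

+365 (one year) → Dec 4, 1850 (2572 left).
+365 (one year) → Dec 4, 1851 (2207 left).
+366 (one year; includes Feb 29, 1852) → Dec 4, 1852 (1841 left).
+365 (one year) → Dec 4, 1853 (1476 left).
+365 (one year) → Dec 4, 1854 (1111 left).
+365 (one year) → Dec 4, 1855 (746 left).
+366 (one year; includes Feb 29, 1856) → Dec 4, 1856 (380 left).
Dec has 31 days: +28 → Jan 1, 1857 (352 left).
Jan has 31 days: +31 → Feb 1, 1857 (321 left).
Feb has 28 days: +28 → Mar 1, 1857 (293 left).
Mar has 31 days: +31 → Apr 1, 1857 (262 left).
Apr has 30 days: +30 → May 1, 1857 (232 left).
May has 31 days: +31 → Jun 1, 1857 (201 left).
Jun has 30 days: +30 → Jul 1, 1857 (171 left).
Jul has 31 days: +31 → Aug 1, 1857 (140 left).
Aug has 31 days: +31 → Sep 1, 1857 (109 left).
Sep has 30 days: +30 → Oct 1, 1857 (79 left).
Oct has 31 days: +31 → Nov 1, 1857 (48 left).
Nov has 30 days: +30 → Dec 1, 1857 (18 left).
+18 → Dec 19, 1857.

December 19, 1857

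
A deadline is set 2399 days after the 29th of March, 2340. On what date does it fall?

+365 (one year) → Mar 29, 2341 (2034 left).
+365 (one year) → Mar 29, 2342 (1669 left).
+365 (one year) → Mar 29, 2343 (1304 left).
+366 (one year; includes Feb 29, 2344) → Mar 29, 2344 (938 left).
+365 (one year) → Mar 29, 2345 (573 left).
+365 (one year) → Mar 29, 2346 (208 left).
Mar has 31 days: +3 → Apr 1, 2346 (205 left).
Apr has 30 days: +30 → May 1, 2346 (175 left).
May has 31 days: +31 → Jun 1, 2346 (144 left).
Jun has 30 days: +30 → Jul 1, 2346 (114 left).
Jul has 31 days: +31 → Aug 1, 2346 (83 left).
Aug has 31 days: +31 → Sep 1, 2346 (52 left).
Sep has 30 days: +30 → Oct 1, 2346 (22 left).
+22 → Oct 23, 2346.

October 23, 2346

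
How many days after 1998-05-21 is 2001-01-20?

975

May 21, 1998 → May 21, 1999: 365 days.
May 21, 1999 → May 21, 2000: 366 days (Feb 29, 2000 is in that span).
May 21, 2000 → Jun 21, 2000: 31 days (May has 31).
Jun 21, 2000 → Jul 21, 2000: 30 days (June has 30).
Jul 21, 2000 → Aug 21, 2000: 31 days (July has 31).
Aug 21, 2000 → Sep 21, 2000: 31 days (August has 31).
Sep 21, 2000 → Oct 21, 2000: 30 days (September has 30).
Oct 21, 2000 → Nov 21, 2000: 31 days (October has 31).
Nov 21, 2000 → Dec 21, 2000: 30 days (November has 30).
Dec 21, 2000 → Jan 20, 2001: 30 days.
Total: 975 days.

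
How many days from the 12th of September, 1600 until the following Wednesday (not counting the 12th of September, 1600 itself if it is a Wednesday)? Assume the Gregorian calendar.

Sep 12, 1600 is a Tuesday.
From Tuesday to the next Wednesday is 1 day.

1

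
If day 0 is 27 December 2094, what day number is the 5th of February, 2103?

Dec 27, 2094 → Dec 27, 2095: 365 days.
Dec 27, 2095 → Dec 27, 2096: 366 days (Feb 29, 2096 is in that span).
Dec 27, 2096 → Dec 27, 2097: 365 days.
Dec 27, 2097 → Dec 27, 2098: 365 days.
Dec 27, 2098 → Dec 27, 2099: 365 days.
Dec 27, 2099 → Dec 27, 2100: 365 days.
Dec 27, 2100 → Dec 27, 2101: 365 days.
Dec 27, 2101 → Dec 27, 2102: 365 days.
Dec 27, 2102 → Jan 27, 2103: 31 days (December has 31).
Jan 27, 2103 → Feb 5, 2103: 9 days.
Total: 2961 days.

2961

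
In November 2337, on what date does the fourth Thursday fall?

November 1, 2337 is a Monday.
The first Thursday is therefore November 4 (3 days later).
The fourth Thursday is 4 + 3×7 = November 25.

November 25, 2337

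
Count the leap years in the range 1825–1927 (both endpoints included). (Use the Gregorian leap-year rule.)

Multiples of 4 in [1825,1927]: 25.
Of those, multiples of 100: 1 (not leap unless ÷400).
Multiples of 400: 0.
Leap years = 25 − 1 + 0 = 24.

24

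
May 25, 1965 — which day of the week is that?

Tuesday

Doomsday rule: the anchor day for the 1900s is Wednesday. For year 65: 65÷12 = 5 r 5, and 5÷4 = 1, so 5+5+1 = 11.
Wednesday + 11 ≡ Sunday — that's 1965's doomsday.
In May the doomsday date is May 9.
May 25 is 16 days after May 9; 16 mod 7 = 2, so Sunday + 2 = Tuesday.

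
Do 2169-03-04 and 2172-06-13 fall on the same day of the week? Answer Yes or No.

Yes

From Mar 4, 2169 to Jun 13, 2172 is 1197 days.
1197 mod 7 = 0, so they are the same weekday.
(Mar 4, 2169 is a Saturday; Jun 13, 2172 is a Saturday.)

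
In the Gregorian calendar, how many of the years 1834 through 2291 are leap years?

Multiples of 4 in [1834,2291]: 114.
Of those, multiples of 100: 4 (not leap unless ÷400).
Multiples of 400: 1.
Leap years = 114 − 4 + 1 = 111.

111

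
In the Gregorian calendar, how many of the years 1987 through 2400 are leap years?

101

Multiples of 4 in [1987,2400]: 104.
Of those, multiples of 100: 5 (not leap unless ÷400).
Multiples of 400: 2.
Leap years = 104 − 5 + 2 = 101.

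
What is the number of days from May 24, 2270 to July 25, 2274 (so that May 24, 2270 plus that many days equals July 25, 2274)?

1523

May 24, 2270 → May 24, 2271: 365 days.
May 24, 2271 → May 24, 2272: 366 days (Feb 29, 2272 is in that span).
May 24, 2272 → May 24, 2273: 365 days.
May 24, 2273 → May 24, 2274: 365 days.
May 24, 2274 → Jun 24, 2274: 31 days (May has 31).
Jun 24, 2274 → Jul 24, 2274: 30 days (June has 30).
Jul 24, 2274 → Jul 25, 2274: 1 days.
Total: 1523 days.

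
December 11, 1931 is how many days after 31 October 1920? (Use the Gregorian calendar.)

Oct 31, 1920 → Oct 31, 1921: 365 days.
Oct 31, 1921 → Oct 31, 1922: 365 days.
Oct 31, 1922 → Oct 31, 1923: 365 days.
Oct 31, 1923 → Oct 31, 1924: 366 days (Feb 29, 1924 is in that span).
Oct 31, 1924 → Oct 31, 1925: 365 days.
Oct 31, 1925 → Oct 31, 1926: 365 days.
Oct 31, 1926 → Oct 31, 1927: 365 days.
Oct 31, 1927 → Oct 31, 1928: 366 days (Feb 29, 1928 is in that span).
Oct 31, 1928 → Oct 31, 1929: 365 days.
Oct 31, 1929 → Oct 31, 1930: 365 days.
Oct 31, 1930 → Oct 31, 1931: 365 days.
Oct 31, 1931 → Nov 30, 1931: 30 days (October has 31).
Nov 30, 1931 → Dec 11, 1931: 11 days.
Total: 4058 days.

4058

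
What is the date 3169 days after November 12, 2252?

July 17, 2261

+365 (one year) → Nov 12, 2253 (2804 left).
+365 (one year) → Nov 12, 2254 (2439 left).
+365 (one year) → Nov 12, 2255 (2074 left).
+366 (one year; includes Feb 29, 2256) → Nov 12, 2256 (1708 left).
+365 (one year) → Nov 12, 2257 (1343 left).
+365 (one year) → Nov 12, 2258 (978 left).
+365 (one year) → Nov 12, 2259 (613 left).
+366 (one year; includes Feb 29, 2260) → Nov 12, 2260 (247 left).
Nov has 30 days: +19 → Dec 1, 2260 (228 left).
Dec has 31 days: +31 → Jan 1, 2261 (197 left).
Jan has 31 days: +31 → Feb 1, 2261 (166 left).
Feb has 28 days: +28 → Mar 1, 2261 (138 left).
Mar has 31 days: +31 → Apr 1, 2261 (107 left).
Apr has 30 days: +30 → May 1, 2261 (77 left).
May has 31 days: +31 → Jun 1, 2261 (46 left).
Jun has 30 days: +30 → Jul 1, 2261 (16 left).
+16 → Jul 17, 2261.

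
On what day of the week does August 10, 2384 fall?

Doomsday rule: the anchor day for the 2300s is Wednesday. For year 84: 84÷12 = 7 r 0, and 0÷4 = 0, so 7+0+0 = 7.
Wednesday + 7 ≡ Wednesday — that's 2384's doomsday.
In August the doomsday date is Aug 8.
Aug 10 is 2 days after Aug 8; 2 mod 7 = 2, so Wednesday + 2 = Friday.

Friday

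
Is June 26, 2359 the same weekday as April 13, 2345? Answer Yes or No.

From Apr 13, 2345 to Jun 26, 2359 is 5187 days.
5187 mod 7 = 0, so they are the same weekday.
(Apr 13, 2345 is a Friday; Jun 26, 2359 is a Friday.)

Yes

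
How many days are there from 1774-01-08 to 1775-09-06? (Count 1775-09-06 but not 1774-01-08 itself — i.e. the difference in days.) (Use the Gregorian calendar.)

Jan 8, 1774 → Jan 8, 1775: 365 days.
Jan 8, 1775 → Feb 8, 1775: 31 days (January has 31).
Feb 8, 1775 → Mar 8, 1775: 28 days (February has 28).
Mar 8, 1775 → Apr 8, 1775: 31 days (March has 31).
Apr 8, 1775 → May 8, 1775: 30 days (April has 30).
May 8, 1775 → Jun 8, 1775: 31 days (May has 31).
Jun 8, 1775 → Jul 8, 1775: 30 days (June has 30).
Jul 8, 1775 → Aug 8, 1775: 31 days (July has 31).
Aug 8, 1775 → Sep 6, 1775: 29 days.
Total: 606 days.

606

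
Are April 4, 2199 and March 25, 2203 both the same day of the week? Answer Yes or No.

No

From Apr 4, 2199 to Mar 25, 2203 is 1450 days.
1450 mod 7 = 1, so they are different weekdays.
(Apr 4, 2199 is a Thursday; Mar 25, 2203 is a Friday.)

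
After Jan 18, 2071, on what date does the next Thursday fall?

January 22, 2071

Jan 18, 2071 is a Sunday.
From Sunday to the next Thursday is 4 days.
Jan 18, 2071 + 4 = Jan 22, 2071.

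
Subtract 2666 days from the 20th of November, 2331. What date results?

August 2, 2324

−365 (one year) → Nov 20, 2330 (2301 left).
−365 (one year) → Nov 20, 2329 (1936 left).
−365 (one year) → Nov 20, 2328 (1571 left).
−366 (one year; includes Feb 29, 2328) → Nov 20, 2327 (1205 left).
−365 (one year) → Nov 20, 2326 (840 left).
−365 (one year) → Nov 20, 2325 (475 left).
−365 (one year) → Nov 20, 2324 (110 left).
−20 → Oct 31, 2324 (end of Oct, 31 days; 90 left).
−31 → Sep 30, 2324 (end of Sep, 30 days; 59 left).
−30 → Aug 31, 2324 (end of Aug, 31 days; 29 left).
−29 → Aug 2, 2324.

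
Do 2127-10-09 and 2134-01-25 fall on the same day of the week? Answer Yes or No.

No

From Oct 9, 2127 to Jan 25, 2134 is 2300 days.
2300 mod 7 = 4, so they are different weekdays.
(Oct 9, 2127 is a Thursday; Jan 25, 2134 is a Monday.)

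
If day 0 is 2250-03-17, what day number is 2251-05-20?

Mar 17, 2250 → Mar 17, 2251: 365 days.
Mar 17, 2251 → Apr 17, 2251: 31 days (March has 31).
Apr 17, 2251 → May 17, 2251: 30 days (April has 30).
May 17, 2251 → May 20, 2251: 3 days.
Total: 429 days.

429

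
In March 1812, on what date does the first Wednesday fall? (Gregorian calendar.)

March 1, 1812 is a Sunday.
The first Wednesday is therefore March 4 (3 days later).

March 4, 1812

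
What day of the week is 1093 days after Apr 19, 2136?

Friday

Apr 19, 2136 is a Thursday.
1093 mod 7 = 1, so 1093 days after a Thursday is Thursday + 1 = Friday.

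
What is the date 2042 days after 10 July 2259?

February 10, 2265

+366 (one year; includes Feb 29, 2260) → Jul 10, 2260 (1676 left).
+365 (one year) → Jul 10, 2261 (1311 left).
+365 (one year) → Jul 10, 2262 (946 left).
+365 (one year) → Jul 10, 2263 (581 left).
+366 (one year; includes Feb 29, 2264) → Jul 10, 2264 (215 left).
Jul has 31 days: +22 → Aug 1, 2264 (193 left).
Aug has 31 days: +31 → Sep 1, 2264 (162 left).
Sep has 30 days: +30 → Oct 1, 2264 (132 left).
Oct has 31 days: +31 → Nov 1, 2264 (101 left).
Nov has 30 days: +30 → Dec 1, 2264 (71 left).
Dec has 31 days: +31 → Jan 1, 2265 (40 left).
Jan has 31 days: +31 → Feb 1, 2265 (9 left).
+9 → Feb 10, 2265.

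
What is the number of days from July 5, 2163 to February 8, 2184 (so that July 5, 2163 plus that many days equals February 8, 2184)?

Jul 5, 2163 → Jul 5, 2164: 366 days (Feb 29, 2164 is in that span).
Jul 5, 2164 → Jul 5, 2165: 365 days.
Jul 5, 2165 → Jul 5, 2166: 365 days.
Jul 5, 2166 → Jul 5, 2167: 365 days.
Jul 5, 2167 → Jul 5, 2168: 366 days (Feb 29, 2168 is in that span).
Jul 5, 2168 → Jul 5, 2169: 365 days.
Jul 5, 2169 → Jul 5, 2170: 365 days.
Jul 5, 2170 → Jul 5, 2171: 365 days.
Jul 5, 2171 → Jul 5, 2172: 366 days (Feb 29, 2172 is in that span).
Jul 5, 2172 → Jul 5, 2173: 365 days.
Jul 5, 2173 → Jul 5, 2174: 365 days.
Jul 5, 2174 → Jul 5, 2175: 365 days.
Jul 5, 2175 → Jul 5, 2176: 366 days (Feb 29, 2176 is in that span).
Jul 5, 2176 → Jul 5, 2177: 365 days.
Jul 5, 2177 → Jul 5, 2178: 365 days.
Jul 5, 2178 → Jul 5, 2179: 365 days.
Jul 5, 2179 → Jul 5, 2180: 366 days (Feb 29, 2180 is in that span).
Jul 5, 2180 → Jul 5, 2181: 365 days.
Jul 5, 2181 → Jul 5, 2182: 365 days.
Jul 5, 2182 → Jul 5, 2183: 365 days.
Jul 5, 2183 → Aug 5, 2183: 31 days (July has 31).
Aug 5, 2183 → Sep 5, 2183: 31 days (August has 31).
Sep 5, 2183 → Oct 5, 2183: 30 days (September has 30).
Oct 5, 2183 → Nov 5, 2183: 31 days (October has 31).
Nov 5, 2183 → Dec 5, 2183: 30 days (November has 30).
Dec 5, 2183 → Jan 5, 2184: 31 days (December has 31).
Jan 5, 2184 → Feb 5, 2184: 31 days (January has 31).
Feb 5, 2184 → Feb 8, 2184: 3 days.
Total: 7523 days.

7523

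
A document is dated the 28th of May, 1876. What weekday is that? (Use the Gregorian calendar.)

Sunday

Doomsday rule: the anchor day for the 1800s is Friday. For year 76: 76÷12 = 6 r 4, and 4÷4 = 1, so 6+4+1 = 11.
Friday + 11 ≡ Tuesday — that's 1876's doomsday.
In May the doomsday date is May 9.
May 28 is 19 days after May 9; 19 mod 7 = 5, so Tuesday + 5 = Sunday.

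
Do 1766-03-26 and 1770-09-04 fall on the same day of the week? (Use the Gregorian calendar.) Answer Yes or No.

From Mar 26, 1766 to Sep 4, 1770 is 1623 days.
1623 mod 7 = 6, so they are different weekdays.
(Mar 26, 1766 is a Wednesday; Sep 4, 1770 is a Tuesday.)

No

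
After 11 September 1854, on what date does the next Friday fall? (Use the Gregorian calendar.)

Sep 11, 1854 is a Monday.
From Monday to the next Friday is 4 days.
Sep 11, 1854 + 4 = Sep 15, 1854.

September 15, 1854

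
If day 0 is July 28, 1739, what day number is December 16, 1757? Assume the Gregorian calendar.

Jul 28, 1739 → Jul 28, 1740: 366 days (Feb 29, 1740 is in that span).
Jul 28, 1740 → Jul 28, 1741: 365 days.
Jul 28, 1741 → Jul 28, 1742: 365 days.
Jul 28, 1742 → Jul 28, 1743: 365 days.
Jul 28, 1743 → Jul 28, 1744: 366 days (Feb 29, 1744 is in that span).
Jul 28, 1744 → Jul 28, 1745: 365 days.
Jul 28, 1745 → Jul 28, 1746: 365 days.
Jul 28, 1746 → Jul 28, 1747: 365 days.
Jul 28, 1747 → Jul 28, 1748: 366 days (Feb 29, 1748 is in that span).
Jul 28, 1748 → Jul 28, 1749: 365 days.
Jul 28, 1749 → Jul 28, 1750: 365 days.
Jul 28, 1750 → Jul 28, 1751: 365 days.
Jul 28, 1751 → Jul 28, 1752: 366 days (Feb 29, 1752 is in that span).
Jul 28, 1752 → Jul 28, 1753: 365 days.
Jul 28, 1753 → Jul 28, 1754: 365 days.
Jul 28, 1754 → Jul 28, 1755: 365 days.
Jul 28, 1755 → Jul 28, 1756: 366 days (Feb 29, 1756 is in that span).
Jul 28, 1756 → Jul 28, 1757: 365 days.
Jul 28, 1757 → Aug 28, 1757: 31 days (July has 31).
Aug 28, 1757 → Sep 28, 1757: 31 days (August has 31).
Sep 28, 1757 → Oct 28, 1757: 30 days (September has 30).
Oct 28, 1757 → Nov 28, 1757: 31 days (October has 31).
Nov 28, 1757 → Dec 16, 1757: 18 days.
Total: 6716 days.

6716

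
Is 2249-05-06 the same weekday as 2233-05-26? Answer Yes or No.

Yes

From May 26, 2233 to May 6, 2249 is 5824 days.
5824 mod 7 = 0, so they are the same weekday.
(May 26, 2233 is a Sunday; May 6, 2249 is a Sunday.)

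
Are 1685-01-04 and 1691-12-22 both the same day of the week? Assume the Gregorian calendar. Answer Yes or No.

No

From Jan 4, 1685 to Dec 22, 1691 is 2543 days.
2543 mod 7 = 2, so they are different weekdays.
(Jan 4, 1685 is a Thursday; Dec 22, 1691 is a Saturday.)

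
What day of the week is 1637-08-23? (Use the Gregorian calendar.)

Doomsday rule: the anchor day for the 1600s is Tuesday. For year 37: 37÷12 = 3 r 1, and 1÷4 = 0, so 3+1+0 = 4.
Tuesday + 4 ≡ Saturday — that's 1637's doomsday.
In August the doomsday date is Aug 8.
Aug 23 is 15 days after Aug 8; 15 mod 7 = 1, so Saturday + 1 = Sunday.

Sunday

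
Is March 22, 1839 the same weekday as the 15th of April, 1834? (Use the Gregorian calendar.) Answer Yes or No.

From Apr 15, 1834 to Mar 22, 1839 is 1802 days.
1802 mod 7 = 3, so they are different weekdays.
(Apr 15, 1834 is a Tuesday; Mar 22, 1839 is a Friday.)

No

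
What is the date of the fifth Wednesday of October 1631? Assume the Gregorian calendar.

October 1, 1631 is a Wednesday.
The first Wednesday is therefore October 1 (same day).
The fifth Wednesday is 1 + 4×7 = October 29.

October 29, 1631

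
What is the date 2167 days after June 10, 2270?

+365 (one year) → Jun 10, 2271 (1802 left).
+366 (one year; includes Feb 29, 2272) → Jun 10, 2272 (1436 left).
+365 (one year) → Jun 10, 2273 (1071 left).
+365 (one year) → Jun 10, 2274 (706 left).
+365 (one year) → Jun 10, 2275 (341 left).
Jun has 30 days: +21 → Jul 1, 2275 (320 left).
Jul has 31 days: +31 → Aug 1, 2275 (289 left).
Aug has 31 days: +31 → Sep 1, 2275 (258 left).
Sep has 30 days: +30 → Oct 1, 2275 (228 left).
Oct has 31 days: +31 → Nov 1, 2275 (197 left).
Nov has 30 days: +30 → Dec 1, 2275 (167 left).
Dec has 31 days: +31 → Jan 1, 2276 (136 left).
Jan has 31 days: +31 → Feb 1, 2276 (105 left).
Feb has 29 days: +29 → Mar 1, 2276 (76 left).
Mar has 31 days: +31 → Apr 1, 2276 (45 left).
Apr has 30 days: +30 → May 1, 2276 (15 left).
+15 → May 16, 2276.

May 16, 2276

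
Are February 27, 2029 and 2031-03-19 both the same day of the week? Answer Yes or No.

No

From Feb 27, 2029 to Mar 19, 2031 is 750 days.
750 mod 7 = 1, so they are different weekdays.
(Feb 27, 2029 is a Tuesday; Mar 19, 2031 is a Wednesday.)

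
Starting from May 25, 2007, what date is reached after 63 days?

July 27, 2007

May has 31 days: +7 → Jun 1, 2007 (56 left).
Jun has 30 days: +30 → Jul 1, 2007 (26 left).
+26 → Jul 27, 2007.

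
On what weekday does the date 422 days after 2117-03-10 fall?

First find the weekday of Mar 10, 2117. Doomsday rule: the anchor day for the 2100s is Sunday. For year 17: 17÷12 = 1 r 5, and 5÷4 = 1, so 1+5+1 = 7.
Sunday + 7 ≡ Sunday — that's 2117's doomsday.
In March the doomsday date is Mar 14.
Mar 10 is 4 days before Mar 14; 4 mod 7 = 4, so Sunday − 4 = Wednesday.
422 mod 7 = 2, so 422 days after a Wednesday is Wednesday + 2 = Friday.

Friday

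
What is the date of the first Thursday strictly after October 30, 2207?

November 5, 2207

Oct 30, 2207 is a Friday.
From Friday to the next Thursday is 6 days.
Oct 30, 2207 + 6 = Nov 5, 2207.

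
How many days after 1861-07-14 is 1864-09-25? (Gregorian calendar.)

Jul 14, 1861 → Jul 14, 1862: 365 days.
Jul 14, 1862 → Jul 14, 1863: 365 days.
Jul 14, 1863 → Jul 14, 1864: 366 days (Feb 29, 1864 is in that span).
Jul 14, 1864 → Aug 14, 1864: 31 days (July has 31).
Aug 14, 1864 → Sep 14, 1864: 31 days (August has 31).
Sep 14, 1864 → Sep 25, 1864: 11 days.
Total: 1169 days.

1169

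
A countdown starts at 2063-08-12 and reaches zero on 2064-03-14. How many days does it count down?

215

Aug 12, 2063 → Sep 12, 2063: 31 days (August has 31).
Sep 12, 2063 → Oct 12, 2063: 30 days (September has 30).
Oct 12, 2063 → Nov 12, 2063: 31 days (October has 31).
Nov 12, 2063 → Dec 12, 2063: 30 days (November has 30).
Dec 12, 2063 → Jan 12, 2064: 31 days (December has 31).
Jan 12, 2064 → Feb 12, 2064: 31 days (January has 31).
Feb 12, 2064 → Mar 12, 2064: 29 days (February has 29).
Mar 12, 2064 → Mar 14, 2064: 2 days.
Total: 215 days.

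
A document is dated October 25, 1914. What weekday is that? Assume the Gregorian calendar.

Sunday

Doomsday rule: the anchor day for the 1900s is Wednesday. For year 14: 14÷12 = 1 r 2, and 2÷4 = 0, so 1+2+0 = 3.
Wednesday + 3 ≡ Saturday — that's 1914's doomsday.
In October the doomsday date is Oct 10.
Oct 25 is 15 days after Oct 10; 15 mod 7 = 1, so Saturday + 1 = Sunday.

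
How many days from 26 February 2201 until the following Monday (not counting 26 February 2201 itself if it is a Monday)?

4

Feb 26, 2201 is a Thursday.
From Thursday to the next Monday is 4 days.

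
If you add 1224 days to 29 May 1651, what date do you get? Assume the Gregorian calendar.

October 4, 1654

+366 (one year; includes Feb 29, 1652) → May 29, 1652 (858 left).
+365 (one year) → May 29, 1653 (493 left).
+365 (one year) → May 29, 1654 (128 left).
May has 31 days: +3 → Jun 1, 1654 (125 left).
Jun has 30 days: +30 → Jul 1, 1654 (95 left).
Jul has 31 days: +31 → Aug 1, 1654 (64 left).
Aug has 31 days: +31 → Sep 1, 1654 (33 left).
Sep has 30 days: +30 → Oct 1, 1654 (3 left).
+3 → Oct 4, 1654.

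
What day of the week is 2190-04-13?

Tuesday

Doomsday rule: the anchor day for the 2100s is Sunday. For year 90: 90÷12 = 7 r 6, and 6÷4 = 1, so 7+6+1 = 14.
Sunday + 14 ≡ Sunday — that's 2190's doomsday.
In April the doomsday date is Apr 4.
Apr 13 is 9 days after Apr 4; 9 mod 7 = 2, so Sunday + 2 = Tuesday.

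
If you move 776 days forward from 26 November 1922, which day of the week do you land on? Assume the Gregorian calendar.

Nov 26, 1922 is a Sunday.
776 mod 7 = 6, so 776 days after a Sunday is Sunday + 6 = Saturday.

Saturday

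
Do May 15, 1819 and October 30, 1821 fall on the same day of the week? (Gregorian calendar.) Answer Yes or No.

No

From May 15, 1819 to Oct 30, 1821 is 899 days.
899 mod 7 = 3, so they are different weekdays.
(May 15, 1819 is a Saturday; Oct 30, 1821 is a Tuesday.)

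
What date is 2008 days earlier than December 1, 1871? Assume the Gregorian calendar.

−365 (one year) → Dec 1, 1870 (1643 left).
−365 (one year) → Dec 1, 1869 (1278 left).
−365 (one year) → Dec 1, 1868 (913 left).
−366 (one year; includes Feb 29, 1868) → Dec 1, 1867 (547 left).
−365 (one year) → Dec 1, 1866 (182 left).
−1 → Nov 30, 1866 (end of Nov, 30 days; 181 left).
−30 → Oct 31, 1866 (end of Oct, 31 days; 151 left).
−31 → Sep 30, 1866 (end of Sep, 30 days; 120 left).
−30 → Aug 31, 1866 (end of Aug, 31 days; 90 left).
−31 → Jul 31, 1866 (end of Jul, 31 days; 59 left).
−31 → Jun 30, 1866 (end of Jun, 30 days; 28 left).
−28 → Jun 2, 1866.

June 2, 1866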